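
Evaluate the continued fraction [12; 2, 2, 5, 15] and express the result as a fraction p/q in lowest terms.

5087/410

Start with 15.
5 + 1/(15/1) = 5 + 1/15 = 76/15
2 + 1/(76/15) = 2 + 15/76 = 167/76
2 + 1/(167/76) = 2 + 76/167 = 410/167
12 + 1/(410/167) = 12 + 167/410 = 5087/410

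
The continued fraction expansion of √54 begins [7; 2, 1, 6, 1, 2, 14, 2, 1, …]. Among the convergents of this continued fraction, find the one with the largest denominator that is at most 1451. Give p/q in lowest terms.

6959/947

List convergents until the denominator exceeds the bound:
a_0 = 7: 7/1  (≤ bound)
a_1 = 2: 15/2  (≤ bound)
a_2 = 1: 22/3  (≤ bound)
a_3 = 6: 147/20  (≤ bound)
a_4 = 1: 169/23  (≤ bound)
a_5 = 2: 485/66  (≤ bound)
a_6 = 14: 6959/947  (≤ bound)
a_7 = 2: 14403/1960  (> 1451, stop)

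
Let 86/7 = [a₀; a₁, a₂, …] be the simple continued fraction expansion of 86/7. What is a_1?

86 = 12·7 + 2, so a_0 = 12
7 = 3·2 + 1, so a_1 = 3

3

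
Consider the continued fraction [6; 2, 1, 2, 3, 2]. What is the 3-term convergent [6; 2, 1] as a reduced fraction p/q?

Start with 1.
2 + 1/(1/1) = 2 + 1/1 = 3/1
6 + 1/(3/1) = 6 + 1/3 = 19/3

19/3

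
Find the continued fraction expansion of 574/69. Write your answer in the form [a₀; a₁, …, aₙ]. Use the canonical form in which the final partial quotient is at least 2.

[8; 3, 7, 3]

574 = 8·69 + 22, so a_0 = 8
69 = 3·22 + 3, so a_1 = 3
22 = 7·3 + 1, so a_2 = 7
3 = 3·1 + 0, so a_3 = 3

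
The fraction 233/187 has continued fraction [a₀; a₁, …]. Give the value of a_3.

3

Repeatedly divide and take the remainder:
⌊233/187⌋ = 1, remainder 46
⌊187/46⌋ = 4, remainder 3
⌊46/3⌋ = 15, remainder 1
⌊3/1⌋ = 3, remainder 0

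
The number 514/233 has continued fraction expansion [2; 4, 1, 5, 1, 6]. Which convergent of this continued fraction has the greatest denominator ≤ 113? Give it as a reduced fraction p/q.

75/34

List convergents until the denominator exceeds the bound:
a_0 = 2: 2/1  (≤ bound)
a_1 = 4: 9/4  (≤ bound)
a_2 = 1: 11/5  (≤ bound)
a_3 = 5: 64/29  (≤ bound)
a_4 = 1: 75/34  (≤ bound)
a_5 = 6: 514/233  (> 113, stop)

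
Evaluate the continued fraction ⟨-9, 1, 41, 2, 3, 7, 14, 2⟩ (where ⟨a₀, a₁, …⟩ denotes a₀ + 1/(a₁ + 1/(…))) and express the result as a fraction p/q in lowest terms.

Compute successive convergents:
a_0 = -9: -9/1
a_1 = 1: -8/1
a_2 = 41: -337/42
a_3 = 2: -682/85
a_4 = 3: -2383/297
a_5 = 7: -17363/2164
a_6 = 14: -245465/30593
a_7 = 2: -508293/63350

-508293/63350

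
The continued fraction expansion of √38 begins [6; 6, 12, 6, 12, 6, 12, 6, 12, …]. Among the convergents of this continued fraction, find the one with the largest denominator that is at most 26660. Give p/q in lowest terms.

33294/5401

a_0 = 6: 6/1  (≤ bound)
a_1 = 6: 37/6  (≤ bound)
a_2 = 12: 450/73  (≤ bound)
a_3 = 6: 2737/444  (≤ bound)
a_4 = 12: 33294/5401  (≤ bound)
a_5 = 6: 202501/32850  (> 26660, stop)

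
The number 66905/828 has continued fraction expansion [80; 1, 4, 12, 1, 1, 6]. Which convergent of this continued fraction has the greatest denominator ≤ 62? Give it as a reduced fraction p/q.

4929/61

a_0 = 80: 80/1  (≤ bound)
a_1 = 1: 81/1  (≤ bound)
a_2 = 4: 404/5  (≤ bound)
a_3 = 12: 4929/61  (≤ bound)
a_4 = 1: 5333/66  (> 62, stop)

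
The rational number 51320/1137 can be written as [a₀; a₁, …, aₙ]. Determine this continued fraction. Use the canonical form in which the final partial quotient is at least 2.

[45; 7, 2, 1, 51]

Run the Euclidean algorithm, recording each quotient:
51320 = 45·1137 + 155, so a_0 = 45
1137 = 7·155 + 52, so a_1 = 7
155 = 2·52 + 51, so a_2 = 2
52 = 1·51 + 1, so a_3 = 1
51 = 51·1 + 0, so a_4 = 51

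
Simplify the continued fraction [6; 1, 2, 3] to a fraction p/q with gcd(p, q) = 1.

67/10

Compute successive convergents:
a_0 = 6: 6/1
a_1 = 1: 7/1
a_2 = 2: 20/3
a_3 = 3: 67/10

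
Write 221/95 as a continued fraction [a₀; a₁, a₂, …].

Apply division with remainder until the remainder is 0:
221 = 2·95 + 31, so a_0 = 2
95 = 3·31 + 2, so a_1 = 3
31 = 15·2 + 1, so a_2 = 15
2 = 2·1 + 0, so a_3 = 2

[2; 3, 15, 2]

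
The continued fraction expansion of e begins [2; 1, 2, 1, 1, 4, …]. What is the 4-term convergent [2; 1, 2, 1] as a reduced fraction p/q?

11/4

Start with 1.
2 + 1/(1/1) = 2 + 1/1 = 3/1
1 + 1/(3/1) = 1 + 1/3 = 4/3
2 + 1/(4/3) = 2 + 3/4 = 11/4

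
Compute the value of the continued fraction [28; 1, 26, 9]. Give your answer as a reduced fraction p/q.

a_0 = 28: 28/1
a_1 = 1: 29/1
a_2 = 26: 782/27
a_3 = 9: 7067/244

7067/244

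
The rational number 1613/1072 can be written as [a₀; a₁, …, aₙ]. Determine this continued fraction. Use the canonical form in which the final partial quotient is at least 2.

Apply division with remainder until the remainder is 0:
1613 = 1·1072 + 541, so a_0 = 1
1072 = 1·541 + 531, so a_1 = 1
541 = 1·531 + 10, so a_2 = 1
531 = 53·10 + 1, so a_3 = 53
10 = 10·1 + 0, so a_4 = 10

[1; 1, 1, 53, 10]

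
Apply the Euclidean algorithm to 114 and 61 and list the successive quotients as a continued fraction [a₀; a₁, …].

[1; 1, 6, 1, 1, 1, 2]

114 = 1·61 + 53, so a_0 = 1
61 = 1·53 + 8, so a_1 = 1
53 = 6·8 + 5, so a_2 = 6
8 = 1·5 + 3, so a_3 = 1
5 = 1·3 + 2, so a_4 = 1
3 = 1·2 + 1, so a_5 = 1
2 = 2·1 + 0, so a_6 = 2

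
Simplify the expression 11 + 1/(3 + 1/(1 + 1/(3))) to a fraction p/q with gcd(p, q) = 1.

169/15

Compute successive convergents:
a_0 = 11: 11/1
a_1 = 3: 34/3
a_2 = 1: 45/4
a_3 = 3: 169/15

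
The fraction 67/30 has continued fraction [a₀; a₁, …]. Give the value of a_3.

2

Repeatedly divide and take the remainder:
⌊67/30⌋ = 2, remainder 7
⌊30/7⌋ = 4, remainder 2
⌊7/2⌋ = 3, remainder 1
⌊2/1⌋ = 2, remainder 0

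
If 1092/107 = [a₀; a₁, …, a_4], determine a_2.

1

⌊1092/107⌋ = 10, remainder 22
⌊107/22⌋ = 4, remainder 19
⌊22/19⌋ = 1, remainder 3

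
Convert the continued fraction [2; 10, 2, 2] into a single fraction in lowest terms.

109/52

Start with 2.
2 + 1/(2/1) = 2 + 1/2 = 5/2
10 + 1/(5/2) = 10 + 2/5 = 52/5
2 + 1/(52/5) = 2 + 5/52 = 109/52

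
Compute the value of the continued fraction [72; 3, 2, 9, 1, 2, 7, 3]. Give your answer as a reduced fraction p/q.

a_0 = 72: 72/1
a_1 = 3: 217/3
a_2 = 2: 506/7
a_3 = 9: 4771/66
a_4 = 1: 5277/73
a_5 = 2: 15325/212
a_6 = 7: 112552/1557
a_7 = 3: 352981/4883

352981/4883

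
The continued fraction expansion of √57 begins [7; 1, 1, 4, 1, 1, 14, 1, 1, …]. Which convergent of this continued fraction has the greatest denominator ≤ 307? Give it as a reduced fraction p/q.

2197/291

a_0 = 7: 7/1  (≤ bound)
a_1 = 1: 8/1  (≤ bound)
a_2 = 1: 15/2  (≤ bound)
a_3 = 4: 68/9  (≤ bound)
a_4 = 1: 83/11  (≤ bound)
a_5 = 1: 151/20  (≤ bound)
a_6 = 14: 2197/291  (≤ bound)
a_7 = 1: 2348/311  (> 307, stop)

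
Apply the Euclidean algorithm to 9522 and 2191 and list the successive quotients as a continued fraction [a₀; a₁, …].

[4; 2, 1, 8, 7, 1, 1, 5]

Run the Euclidean algorithm, recording each quotient:
9522 ÷ 2191 → quotient 4, remainder 758
2191 ÷ 758 → quotient 2, remainder 675
758 ÷ 675 → quotient 1, remainder 83
675 ÷ 83 → quotient 8, remainder 11
83 ÷ 11 → quotient 7, remainder 6
11 ÷ 6 → quotient 1, remainder 5
6 ÷ 5 → quotient 1, remainder 1
5 ÷ 1 → quotient 5, remainder 0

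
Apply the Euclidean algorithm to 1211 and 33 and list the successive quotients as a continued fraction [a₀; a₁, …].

Apply division with remainder until the remainder is 0:
⌊1211/33⌋ = 36, remainder 23
⌊33/23⌋ = 1, remainder 10
⌊23/10⌋ = 2, remainder 3
⌊10/3⌋ = 3, remainder 1
⌊3/1⌋ = 3, remainder 0

[36; 1, 2, 3, 3]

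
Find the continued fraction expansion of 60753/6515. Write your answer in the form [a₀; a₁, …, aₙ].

[9; 3, 13, 6, 2, 3, 1, 2]

Repeatedly divide and take the remainder:
60753 = 9·6515 + 2118, so a_0 = 9
6515 = 3·2118 + 161, so a_1 = 3
2118 = 13·161 + 25, so a_2 = 13
161 = 6·25 + 11, so a_3 = 6
25 = 2·11 + 3, so a_4 = 2
11 = 3·3 + 2, so a_5 = 3
3 = 1·2 + 1, so a_6 = 1
2 = 2·1 + 0, so a_7 = 2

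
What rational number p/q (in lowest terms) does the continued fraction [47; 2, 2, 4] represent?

1043/22

Start with 4.
2 + 1/(4/1) = 2 + 1/4 = 9/4
2 + 1/(9/4) = 2 + 4/9 = 22/9
47 + 1/(22/9) = 47 + 9/22 = 1043/22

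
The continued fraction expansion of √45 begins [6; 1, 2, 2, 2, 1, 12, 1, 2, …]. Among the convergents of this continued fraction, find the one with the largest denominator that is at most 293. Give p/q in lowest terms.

a_0 = 6: 6/1  (≤ bound)
a_1 = 1: 7/1  (≤ bound)
a_2 = 2: 20/3  (≤ bound)
a_3 = 2: 47/7  (≤ bound)
a_4 = 2: 114/17  (≤ bound)
a_5 = 1: 161/24  (≤ bound)
a_6 = 12: 2046/305  (> 293, stop)

161/24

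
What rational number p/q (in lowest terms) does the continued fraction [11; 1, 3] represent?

47/4

a_0 = 11: 11/1
a_1 = 1: 12/1
a_2 = 3: 47/4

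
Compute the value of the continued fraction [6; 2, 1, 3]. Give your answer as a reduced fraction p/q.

Build up convergents one term at a time:
a_0 = 6: 6/1
a_1 = 2: 13/2
a_2 = 1: 19/3
a_3 = 3: 70/11

70/11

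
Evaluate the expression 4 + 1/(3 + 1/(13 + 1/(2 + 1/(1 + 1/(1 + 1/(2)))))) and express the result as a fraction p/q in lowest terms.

2314/535

a_0 = 4: 4/1
a_1 = 3: 13/3
a_2 = 13: 173/40
a_3 = 2: 359/83
a_4 = 1: 532/123
a_5 = 1: 891/206
a_6 = 2: 2314/535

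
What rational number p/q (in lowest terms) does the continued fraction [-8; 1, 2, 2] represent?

a_0 = -8: -8/1
a_1 = 1: -7/1
a_2 = 2: -22/3
a_3 = 2: -51/7

-51/7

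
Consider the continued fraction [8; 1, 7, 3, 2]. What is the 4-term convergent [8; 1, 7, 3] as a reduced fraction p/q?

222/25

Start with 3.
7 + 1/(3/1) = 7 + 1/3 = 22/3
1 + 1/(22/3) = 1 + 3/22 = 25/22
8 + 1/(25/22) = 8 + 22/25 = 222/25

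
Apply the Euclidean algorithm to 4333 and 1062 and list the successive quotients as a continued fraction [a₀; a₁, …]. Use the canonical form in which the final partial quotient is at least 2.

Run the Euclidean algorithm, recording each quotient:
4333 ÷ 1062 → quotient 4, remainder 85
1062 ÷ 85 → quotient 12, remainder 42
85 ÷ 42 → quotient 2, remainder 1
42 ÷ 1 → quotient 42, remainder 0

[4; 12, 2, 42]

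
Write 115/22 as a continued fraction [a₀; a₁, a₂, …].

[5; 4, 2, 2]

115 = 5·22 + 5, so a_0 = 5
22 = 4·5 + 2, so a_1 = 4
5 = 2·2 + 1, so a_2 = 2
2 = 2·1 + 0, so a_3 = 2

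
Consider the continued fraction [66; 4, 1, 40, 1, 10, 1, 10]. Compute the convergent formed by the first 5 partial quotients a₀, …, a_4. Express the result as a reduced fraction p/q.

Use the convergent recurrence hₖ = aₖ·hₖ₋₁ + hₖ₋₂ (and likewise for the denominators kₖ):
a_0 = 66: 66/1
a_1 = 4: 265/4
a_2 = 1: 331/5
a_3 = 40: 13505/204
a_4 = 1: 13836/209

13836/209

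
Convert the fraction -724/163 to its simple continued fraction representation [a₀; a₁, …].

[-5; 1, 1, 3, 1, 3, 1, 3]

⌊-724/163⌋ = -5, remainder 91
⌊163/91⌋ = 1, remainder 72
⌊91/72⌋ = 1, remainder 19
⌊72/19⌋ = 3, remainder 15
⌊19/15⌋ = 1, remainder 4
⌊15/4⌋ = 3, remainder 3
⌊4/3⌋ = 1, remainder 1
⌊3/1⌋ = 3, remainder 0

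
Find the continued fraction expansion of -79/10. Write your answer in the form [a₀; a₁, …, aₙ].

Apply division with remainder until the remainder is 0:
-79 ÷ 10 → quotient -8, remainder 1
10 ÷ 1 → quotient 10, remainder 0

[-8; 10]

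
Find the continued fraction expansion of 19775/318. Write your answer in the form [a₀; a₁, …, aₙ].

[62; 5, 2, 1, 1, 3, 3]

19775 ÷ 318 → quotient 62, remainder 59
318 ÷ 59 → quotient 5, remainder 23
59 ÷ 23 → quotient 2, remainder 13
23 ÷ 13 → quotient 1, remainder 10
13 ÷ 10 → quotient 1, remainder 3
10 ÷ 3 → quotient 3, remainder 1
3 ÷ 1 → quotient 3, remainder 0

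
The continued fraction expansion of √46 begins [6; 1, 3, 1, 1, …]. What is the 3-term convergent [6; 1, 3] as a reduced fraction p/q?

27/4

Work from the innermost term outward:
Start with 3.
1 + 1/(3/1) = 1 + 1/3 = 4/3
6 + 1/(4/3) = 6 + 3/4 = 27/4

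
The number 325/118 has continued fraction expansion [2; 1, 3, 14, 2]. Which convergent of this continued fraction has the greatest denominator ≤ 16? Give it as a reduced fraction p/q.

a_0 = 2: 2/1  (≤ bound)
a_1 = 1: 3/1  (≤ bound)
a_2 = 3: 11/4  (≤ bound)
a_3 = 14: 157/57  (> 16, stop)

11/4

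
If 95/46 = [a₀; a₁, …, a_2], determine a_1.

Apply division with remainder until the remainder is 0:
95 = 2·46 + 3, so a_0 = 2
46 = 15·3 + 1, so a_1 = 15

15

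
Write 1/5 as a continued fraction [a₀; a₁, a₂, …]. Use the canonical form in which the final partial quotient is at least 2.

[0; 5]

1 ÷ 5 → quotient 0, remainder 1
5 ÷ 1 → quotient 5, remainder 0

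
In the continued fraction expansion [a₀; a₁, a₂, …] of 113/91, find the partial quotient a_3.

Repeatedly divide and take the remainder:
113 ÷ 91 → quotient 1, remainder 22
91 ÷ 22 → quotient 4, remainder 3
22 ÷ 3 → quotient 7, remainder 1
3 ÷ 1 → quotient 3, remainder 0

3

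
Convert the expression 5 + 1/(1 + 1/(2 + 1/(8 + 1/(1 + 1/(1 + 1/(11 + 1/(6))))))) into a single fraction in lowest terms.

21121/3719

Use the convergent recurrence hₖ = aₖ·hₖ₋₁ + hₖ₋₂ (and likewise for the denominators kₖ):
a_0 = 5: 5/1
a_1 = 1: 6/1
a_2 = 2: 17/3
a_3 = 8: 142/25
a_4 = 1: 159/28
a_5 = 1: 301/53
a_6 = 11: 3470/611
a_7 = 6: 21121/3719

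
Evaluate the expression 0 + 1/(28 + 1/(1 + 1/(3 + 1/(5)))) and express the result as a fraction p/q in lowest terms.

21/604

Use the convergent recurrence hₖ = aₖ·hₖ₋₁ + hₖ₋₂ (and likewise for the denominators kₖ):
a_0 = 0: 0/1
a_1 = 28: 1/28
a_2 = 1: 1/29
a_3 = 3: 4/115
a_4 = 5: 21/604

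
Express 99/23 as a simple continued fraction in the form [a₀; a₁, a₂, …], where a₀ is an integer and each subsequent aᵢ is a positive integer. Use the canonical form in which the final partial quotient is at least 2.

[4; 3, 3, 2]

Apply division with remainder until the remainder is 0:
⌊99/23⌋ = 4, remainder 7
⌊23/7⌋ = 3, remainder 2
⌊7/2⌋ = 3, remainder 1
⌊2/1⌋ = 2, remainder 0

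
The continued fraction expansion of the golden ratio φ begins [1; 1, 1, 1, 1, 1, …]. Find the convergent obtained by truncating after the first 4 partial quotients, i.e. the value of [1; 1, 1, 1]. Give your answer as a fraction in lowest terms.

Start with 1.
1 + 1/(1/1) = 1 + 1/1 = 2/1
1 + 1/(2/1) = 1 + 1/2 = 3/2
1 + 1/(3/2) = 1 + 2/3 = 5/3

5/3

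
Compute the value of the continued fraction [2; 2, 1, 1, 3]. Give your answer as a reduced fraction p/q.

Starting at the tail and folding back:
Start with 3.
1 + 1/(3/1) = 1 + 1/3 = 4/3
1 + 1/(4/3) = 1 + 3/4 = 7/4
2 + 1/(7/4) = 2 + 4/7 = 18/7
2 + 1/(18/7) = 2 + 7/18 = 43/18

43/18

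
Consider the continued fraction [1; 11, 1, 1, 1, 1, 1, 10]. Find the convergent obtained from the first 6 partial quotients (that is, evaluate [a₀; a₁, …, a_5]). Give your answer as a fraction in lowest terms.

63/58

Compute successive convergents:
a_0 = 1: 1/1
a_1 = 11: 12/11
a_2 = 1: 13/12
a_3 = 1: 25/23
a_4 = 1: 38/35
a_5 = 1: 63/58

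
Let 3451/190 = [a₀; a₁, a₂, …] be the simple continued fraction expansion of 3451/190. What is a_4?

⌊3451/190⌋ = 18, remainder 31
⌊190/31⌋ = 6, remainder 4
⌊31/4⌋ = 7, remainder 3
⌊4/3⌋ = 1, remainder 1
⌊3/1⌋ = 3, remainder 0

3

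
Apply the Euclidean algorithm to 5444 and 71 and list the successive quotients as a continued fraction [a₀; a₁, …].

[76; 1, 2, 11, 2]

⌊5444/71⌋ = 76, remainder 48
⌊71/48⌋ = 1, remainder 23
⌊48/23⌋ = 2, remainder 2
⌊23/2⌋ = 11, remainder 1
⌊2/1⌋ = 2, remainder 0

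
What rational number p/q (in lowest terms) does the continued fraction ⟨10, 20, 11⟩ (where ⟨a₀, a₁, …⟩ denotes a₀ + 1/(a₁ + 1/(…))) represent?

2221/221

a_0 = 10: 10/1
a_1 = 20: 201/20
a_2 = 11: 2221/221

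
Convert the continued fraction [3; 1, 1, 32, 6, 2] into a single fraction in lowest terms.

Work from the innermost term outward:
Start with 2.
6 + 1/(2/1) = 6 + 1/2 = 13/2
32 + 1/(13/2) = 32 + 2/13 = 418/13
1 + 1/(418/13) = 1 + 13/418 = 431/418
1 + 1/(431/418) = 1 + 418/431 = 849/431
3 + 1/(849/431) = 3 + 431/849 = 2978/849

2978/849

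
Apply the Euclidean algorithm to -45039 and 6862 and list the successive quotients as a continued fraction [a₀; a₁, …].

-45039 ÷ 6862 → quotient -7, remainder 2995
6862 ÷ 2995 → quotient 2, remainder 872
2995 ÷ 872 → quotient 3, remainder 379
872 ÷ 379 → quotient 2, remainder 114
379 ÷ 114 → quotient 3, remainder 37
114 ÷ 37 → quotient 3, remainder 3
37 ÷ 3 → quotient 12, remainder 1
3 ÷ 1 → quotient 3, remainder 0

[-7; 2, 3, 2, 3, 3, 12, 3]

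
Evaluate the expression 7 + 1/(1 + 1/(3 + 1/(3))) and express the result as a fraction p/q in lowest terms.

101/13

Start with 3.
3 + 1/(3/1) = 3 + 1/3 = 10/3
1 + 1/(10/3) = 1 + 3/10 = 13/10
7 + 1/(13/10) = 7 + 10/13 = 101/13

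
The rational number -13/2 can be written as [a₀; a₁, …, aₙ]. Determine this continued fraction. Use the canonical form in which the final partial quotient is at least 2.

⌊-13/2⌋ = -7, remainder 1
⌊2/1⌋ = 2, remainder 0

[-7; 2]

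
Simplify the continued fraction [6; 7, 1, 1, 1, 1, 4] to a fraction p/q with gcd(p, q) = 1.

1073/175

a_0 = 6: 6/1
a_1 = 7: 43/7
a_2 = 1: 49/8
a_3 = 1: 92/15
a_4 = 1: 141/23
a_5 = 1: 233/38
a_6 = 4: 1073/175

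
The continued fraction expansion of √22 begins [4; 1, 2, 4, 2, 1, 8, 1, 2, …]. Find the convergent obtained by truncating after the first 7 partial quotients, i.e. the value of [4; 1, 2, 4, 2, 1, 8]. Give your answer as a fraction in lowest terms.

1712/365

Start with 8.
1 + 1/(8/1) = 1 + 1/8 = 9/8
2 + 1/(9/8) = 2 + 8/9 = 26/9
4 + 1/(26/9) = 4 + 9/26 = 113/26
2 + 1/(113/26) = 2 + 26/113 = 252/113
1 + 1/(252/113) = 1 + 113/252 = 365/252
4 + 1/(365/252) = 4 + 252/365 = 1712/365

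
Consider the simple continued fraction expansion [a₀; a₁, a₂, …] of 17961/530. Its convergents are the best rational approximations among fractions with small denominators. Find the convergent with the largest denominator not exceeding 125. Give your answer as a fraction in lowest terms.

305/9

List convergents until the denominator exceeds the bound:
a_0 = 33: 33/1  (≤ bound)
a_1 = 1: 34/1  (≤ bound)
a_2 = 7: 271/8  (≤ bound)
a_3 = 1: 305/9  (≤ bound)
a_4 = 58: 17961/530  (> 125, stop)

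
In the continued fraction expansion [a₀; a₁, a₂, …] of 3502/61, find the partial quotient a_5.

Run the Euclidean algorithm, recording each quotient:
⌊3502/61⌋ = 57, remainder 25
⌊61/25⌋ = 2, remainder 11
⌊25/11⌋ = 2, remainder 3
⌊11/3⌋ = 3, remainder 2
⌊3/2⌋ = 1, remainder 1
⌊2/1⌋ = 2, remainder 0

2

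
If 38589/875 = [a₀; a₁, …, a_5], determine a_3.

4

38589 ÷ 875 → quotient 44, remainder 89
875 ÷ 89 → quotient 9, remainder 74
89 ÷ 74 → quotient 1, remainder 15
74 ÷ 15 → quotient 4, remainder 14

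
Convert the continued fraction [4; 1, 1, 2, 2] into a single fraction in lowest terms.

a_0 = 4: 4/1
a_1 = 1: 5/1
a_2 = 1: 9/2
a_3 = 2: 23/5
a_4 = 2: 55/12

55/12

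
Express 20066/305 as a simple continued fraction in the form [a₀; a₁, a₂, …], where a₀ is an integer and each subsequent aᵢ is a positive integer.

[65; 1, 3, 1, 3, 3, 1, 3]

Apply division with remainder until the remainder is 0:
20066 ÷ 305 → quotient 65, remainder 241
305 ÷ 241 → quotient 1, remainder 64
241 ÷ 64 → quotient 3, remainder 49
64 ÷ 49 → quotient 1, remainder 15
49 ÷ 15 → quotient 3, remainder 4
15 ÷ 4 → quotient 3, remainder 3
4 ÷ 3 → quotient 1, remainder 1
3 ÷ 1 → quotient 3, remainder 0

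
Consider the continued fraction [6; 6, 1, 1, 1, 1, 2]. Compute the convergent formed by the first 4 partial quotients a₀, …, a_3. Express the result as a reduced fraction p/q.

80/13

Collapse the nested fraction from the inside out:
Start with 1.
1 + 1/(1/1) = 1 + 1/1 = 2/1
6 + 1/(2/1) = 6 + 1/2 = 13/2
6 + 1/(13/2) = 6 + 2/13 = 80/13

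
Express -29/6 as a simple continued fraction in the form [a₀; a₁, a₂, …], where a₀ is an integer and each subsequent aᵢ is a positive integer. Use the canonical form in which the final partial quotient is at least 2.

-29 = -5·6 + 1, so a_0 = -5
6 = 6·1 + 0, so a_1 = 6

[-5; 6]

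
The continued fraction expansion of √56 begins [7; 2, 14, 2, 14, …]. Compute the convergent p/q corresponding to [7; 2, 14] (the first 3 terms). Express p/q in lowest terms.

217/29

Collapse the nested fraction from the inside out:
Start with 14.
2 + 1/(14/1) = 2 + 1/14 = 29/14
7 + 1/(29/14) = 7 + 14/29 = 217/29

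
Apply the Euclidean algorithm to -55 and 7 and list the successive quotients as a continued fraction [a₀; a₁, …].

[-8; 7]

-55 ÷ 7 → quotient -8, remainder 1
7 ÷ 1 → quotient 7, remainder 0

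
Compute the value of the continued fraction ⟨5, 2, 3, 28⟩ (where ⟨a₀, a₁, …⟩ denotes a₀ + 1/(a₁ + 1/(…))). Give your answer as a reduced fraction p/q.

1075/198

Work from the innermost term outward:
Start with 28.
3 + 1/(28/1) = 3 + 1/28 = 85/28
2 + 1/(85/28) = 2 + 28/85 = 198/85
5 + 1/(198/85) = 5 + 85/198 = 1075/198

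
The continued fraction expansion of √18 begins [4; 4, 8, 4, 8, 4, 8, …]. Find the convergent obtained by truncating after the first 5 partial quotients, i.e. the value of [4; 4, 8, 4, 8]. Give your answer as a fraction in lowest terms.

4756/1121

Compute successive convergents:
a_0 = 4: 4/1
a_1 = 4: 17/4
a_2 = 8: 140/33
a_3 = 4: 577/136
a_4 = 8: 4756/1121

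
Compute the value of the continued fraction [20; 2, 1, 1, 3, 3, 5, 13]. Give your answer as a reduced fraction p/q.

84169/4128

Start with 13.
5 + 1/(13/1) = 5 + 1/13 = 66/13
3 + 1/(66/13) = 3 + 13/66 = 211/66
3 + 1/(211/66) = 3 + 66/211 = 699/211
1 + 1/(699/211) = 1 + 211/699 = 910/699
1 + 1/(910/699) = 1 + 699/910 = 1609/910
2 + 1/(1609/910) = 2 + 910/1609 = 4128/1609
20 + 1/(4128/1609) = 20 + 1609/4128 = 84169/4128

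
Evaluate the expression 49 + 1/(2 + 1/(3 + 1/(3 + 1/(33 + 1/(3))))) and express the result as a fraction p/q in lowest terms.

Collapse the nested fraction from the inside out:
Start with 3.
33 + 1/(3/1) = 33 + 1/3 = 100/3
3 + 1/(100/3) = 3 + 3/100 = 303/100
3 + 1/(303/100) = 3 + 100/303 = 1009/303
2 + 1/(1009/303) = 2 + 303/1009 = 2321/1009
49 + 1/(2321/1009) = 49 + 1009/2321 = 114738/2321

114738/2321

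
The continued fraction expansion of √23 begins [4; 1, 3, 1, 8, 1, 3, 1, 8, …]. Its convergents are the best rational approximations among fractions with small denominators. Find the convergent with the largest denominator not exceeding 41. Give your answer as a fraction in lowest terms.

List convergents until the denominator exceeds the bound:
a_0 = 4: 4/1  (≤ bound)
a_1 = 1: 5/1  (≤ bound)
a_2 = 3: 19/4  (≤ bound)
a_3 = 1: 24/5  (≤ bound)
a_4 = 8: 211/44  (> 41, stop)

24/5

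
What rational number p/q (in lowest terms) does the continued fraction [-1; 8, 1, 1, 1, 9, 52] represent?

Compute successive convergents:
a_0 = -1: -1/1
a_1 = 8: -7/8
a_2 = 1: -8/9
a_3 = 1: -15/17
a_4 = 1: -23/26
a_5 = 9: -222/251
a_6 = 52: -11567/13078

-11567/13078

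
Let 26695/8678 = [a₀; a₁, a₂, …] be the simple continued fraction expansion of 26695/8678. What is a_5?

2

26695 ÷ 8678 → quotient 3, remainder 661
8678 ÷ 661 → quotient 13, remainder 85
661 ÷ 85 → quotient 7, remainder 66
85 ÷ 66 → quotient 1, remainder 19
66 ÷ 19 → quotient 3, remainder 9
19 ÷ 9 → quotient 2, remainder 1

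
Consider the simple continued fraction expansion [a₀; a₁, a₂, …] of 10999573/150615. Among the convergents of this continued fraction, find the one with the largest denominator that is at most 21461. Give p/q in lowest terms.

a_0 = 73: 73/1  (≤ bound)
a_1 = 32: 2337/32  (≤ bound)
a_2 = 5: 11758/161  (≤ bound)
a_3 = 11: 131675/1803  (≤ bound)
a_4 = 13: 1723533/23600  (> 21461, stop)

131675/1803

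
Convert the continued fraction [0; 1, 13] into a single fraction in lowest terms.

13/14

Starting at the tail and folding back:
Start with 13.
1 + 1/(13/1) = 1 + 1/13 = 14/13
0 + 1/(14/13) = 0 + 13/14 = 13/14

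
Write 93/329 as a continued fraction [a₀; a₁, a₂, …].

[0; 3, 1, 1, 6, 7]

Run the Euclidean algorithm, recording each quotient:
⌊93/329⌋ = 0, remainder 93
⌊329/93⌋ = 3, remainder 50
⌊93/50⌋ = 1, remainder 43
⌊50/43⌋ = 1, remainder 7
⌊43/7⌋ = 6, remainder 1
⌊7/1⌋ = 7, remainder 0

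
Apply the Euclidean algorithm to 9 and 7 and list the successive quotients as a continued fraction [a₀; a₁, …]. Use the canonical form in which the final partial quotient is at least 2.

9 = 1·7 + 2, so a_0 = 1
7 = 3·2 + 1, so a_1 = 3
2 = 2·1 + 0, so a_2 = 2

[1; 3, 2]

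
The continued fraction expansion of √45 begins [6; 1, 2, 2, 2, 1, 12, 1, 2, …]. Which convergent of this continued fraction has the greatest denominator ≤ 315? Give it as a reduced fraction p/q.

a_0 = 6: 6/1  (≤ bound)
a_1 = 1: 7/1  (≤ bound)
a_2 = 2: 20/3  (≤ bound)
a_3 = 2: 47/7  (≤ bound)
a_4 = 2: 114/17  (≤ bound)
a_5 = 1: 161/24  (≤ bound)
a_6 = 12: 2046/305  (≤ bound)
a_7 = 1: 2207/329  (> 315, stop)

2046/305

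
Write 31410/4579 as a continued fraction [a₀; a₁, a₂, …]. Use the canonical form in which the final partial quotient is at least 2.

⌊31410/4579⌋ = 6, remainder 3936
⌊4579/3936⌋ = 1, remainder 643
⌊3936/643⌋ = 6, remainder 78
⌊643/78⌋ = 8, remainder 19
⌊78/19⌋ = 4, remainder 2
⌊19/2⌋ = 9, remainder 1
⌊2/1⌋ = 2, remainder 0

[6; 1, 6, 8, 4, 9, 2]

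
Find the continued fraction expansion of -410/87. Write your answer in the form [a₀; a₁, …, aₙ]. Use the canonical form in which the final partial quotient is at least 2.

[-5; 3, 2, 12]

-410 ÷ 87 → quotient -5, remainder 25
87 ÷ 25 → quotient 3, remainder 12
25 ÷ 12 → quotient 2, remainder 1
12 ÷ 1 → quotient 12, remainder 0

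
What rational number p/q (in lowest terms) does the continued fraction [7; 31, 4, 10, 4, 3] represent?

a_0 = 7: 7/1
a_1 = 31: 218/31
a_2 = 4: 879/125
a_3 = 10: 9008/1281
a_4 = 4: 36911/5249
a_5 = 3: 119741/17028

119741/17028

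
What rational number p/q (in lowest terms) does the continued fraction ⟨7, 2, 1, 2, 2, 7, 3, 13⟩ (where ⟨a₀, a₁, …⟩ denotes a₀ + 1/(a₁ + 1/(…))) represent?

Start with 13.
3 + 1/(13/1) = 3 + 1/13 = 40/13
7 + 1/(40/13) = 7 + 13/40 = 293/40
2 + 1/(293/40) = 2 + 40/293 = 626/293
2 + 1/(626/293) = 2 + 293/626 = 1545/626
1 + 1/(1545/626) = 1 + 626/1545 = 2171/1545
2 + 1/(2171/1545) = 2 + 1545/2171 = 5887/2171
7 + 1/(5887/2171) = 7 + 2171/5887 = 43380/5887

43380/5887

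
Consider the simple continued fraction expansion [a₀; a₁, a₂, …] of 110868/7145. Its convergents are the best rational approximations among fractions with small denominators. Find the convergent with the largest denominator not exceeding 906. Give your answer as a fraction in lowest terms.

1381/89

a_0 = 15: 15/1  (≤ bound)
a_1 = 1: 16/1  (≤ bound)
a_2 = 1: 31/2  (≤ bound)
a_3 = 14: 450/29  (≤ bound)
a_4 = 3: 1381/89  (≤ bound)
a_5 = 11: 15641/1008  (> 906, stop)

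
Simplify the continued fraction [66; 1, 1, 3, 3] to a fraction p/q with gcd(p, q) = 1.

1531/23

a_0 = 66: 66/1
a_1 = 1: 67/1
a_2 = 1: 133/2
a_3 = 3: 466/7
a_4 = 3: 1531/23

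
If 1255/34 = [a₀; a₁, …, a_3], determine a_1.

1

1255 = 36·34 + 31, so a_0 = 36
34 = 1·31 + 3, so a_1 = 1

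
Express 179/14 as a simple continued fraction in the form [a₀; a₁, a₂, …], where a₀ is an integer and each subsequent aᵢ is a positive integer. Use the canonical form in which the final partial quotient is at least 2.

[12; 1, 3, 1, 2]

Repeatedly divide and take the remainder:
179 ÷ 14 → quotient 12, remainder 11
14 ÷ 11 → quotient 1, remainder 3
11 ÷ 3 → quotient 3, remainder 2
3 ÷ 2 → quotient 1, remainder 1
2 ÷ 1 → quotient 2, remainder 0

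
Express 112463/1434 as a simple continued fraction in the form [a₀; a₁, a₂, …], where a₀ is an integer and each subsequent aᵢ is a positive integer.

Apply division with remainder until the remainder is 0:
⌊112463/1434⌋ = 78, remainder 611
⌊1434/611⌋ = 2, remainder 212
⌊611/212⌋ = 2, remainder 187
⌊212/187⌋ = 1, remainder 25
⌊187/25⌋ = 7, remainder 12
⌊25/12⌋ = 2, remainder 1
⌊12/1⌋ = 12, remainder 0

[78; 2, 2, 1, 7, 2, 12]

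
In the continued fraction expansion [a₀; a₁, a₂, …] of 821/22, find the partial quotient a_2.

Repeatedly divide and take the remainder:
821 = 37·22 + 7, so a_0 = 37
22 = 3·7 + 1, so a_1 = 3
7 = 7·1 + 0, so a_2 = 7

7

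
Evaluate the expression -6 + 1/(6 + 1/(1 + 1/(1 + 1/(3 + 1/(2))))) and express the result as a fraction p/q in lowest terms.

-614/105

Start with 2.
3 + 1/(2/1) = 3 + 1/2 = 7/2
1 + 1/(7/2) = 1 + 2/7 = 9/7
1 + 1/(9/7) = 1 + 7/9 = 16/9
6 + 1/(16/9) = 6 + 9/16 = 105/16
-6 + 1/(105/16) = -6 + 16/105 = -614/105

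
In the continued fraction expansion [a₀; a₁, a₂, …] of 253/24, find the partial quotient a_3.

5

253 = 10·24 + 13, so a_0 = 10
24 = 1·13 + 11, so a_1 = 1
13 = 1·11 + 2, so a_2 = 1
11 = 5·2 + 1, so a_3 = 5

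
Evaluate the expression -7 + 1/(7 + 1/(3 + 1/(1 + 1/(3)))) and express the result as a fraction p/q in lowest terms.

Start with 3.
1 + 1/(3/1) = 1 + 1/3 = 4/3
3 + 1/(4/3) = 3 + 3/4 = 15/4
7 + 1/(15/4) = 7 + 4/15 = 109/15
-7 + 1/(109/15) = -7 + 15/109 = -748/109

-748/109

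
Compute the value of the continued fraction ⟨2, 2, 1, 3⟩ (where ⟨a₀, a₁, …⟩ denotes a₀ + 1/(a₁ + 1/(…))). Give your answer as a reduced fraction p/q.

a_0 = 2: 2/1
a_1 = 2: 5/2
a_2 = 1: 7/3
a_3 = 3: 26/11

26/11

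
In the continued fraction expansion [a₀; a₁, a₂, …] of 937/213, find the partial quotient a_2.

1

937 = 4·213 + 85, so a_0 = 4
213 = 2·85 + 43, so a_1 = 2
85 = 1·43 + 42, so a_2 = 1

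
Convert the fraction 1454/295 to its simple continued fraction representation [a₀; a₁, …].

1454 ÷ 295 → quotient 4, remainder 274
295 ÷ 274 → quotient 1, remainder 21
274 ÷ 21 → quotient 13, remainder 1
21 ÷ 1 → quotient 21, remainder 0

[4; 1, 13, 21]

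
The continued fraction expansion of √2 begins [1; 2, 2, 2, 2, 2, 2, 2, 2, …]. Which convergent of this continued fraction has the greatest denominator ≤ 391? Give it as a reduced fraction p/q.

a_0 = 1: 1/1  (≤ bound)
a_1 = 2: 3/2  (≤ bound)
a_2 = 2: 7/5  (≤ bound)
a_3 = 2: 17/12  (≤ bound)
a_4 = 2: 41/29  (≤ bound)
a_5 = 2: 99/70  (≤ bound)
a_6 = 2: 239/169  (≤ bound)
a_7 = 2: 577/408  (> 391, stop)

239/169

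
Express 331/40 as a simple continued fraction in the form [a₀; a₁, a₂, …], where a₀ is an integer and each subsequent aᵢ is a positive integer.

Apply division with remainder until the remainder is 0:
331 = 8·40 + 11, so a_0 = 8
40 = 3·11 + 7, so a_1 = 3
11 = 1·7 + 4, so a_2 = 1
7 = 1·4 + 3, so a_3 = 1
4 = 1·3 + 1, so a_4 = 1
3 = 3·1 + 0, so a_5 = 3

[8; 3, 1, 1, 1, 3]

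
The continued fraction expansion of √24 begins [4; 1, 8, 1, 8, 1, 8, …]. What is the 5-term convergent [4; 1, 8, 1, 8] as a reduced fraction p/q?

436/89

Use the convergent recurrence hₖ = aₖ·hₖ₋₁ + hₖ₋₂ (and likewise for the denominators kₖ):
a_0 = 4: 4/1
a_1 = 1: 5/1
a_2 = 8: 44/9
a_3 = 1: 49/10
a_4 = 8: 436/89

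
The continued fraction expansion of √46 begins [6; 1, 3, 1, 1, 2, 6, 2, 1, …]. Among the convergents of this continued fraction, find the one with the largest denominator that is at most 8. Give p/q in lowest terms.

34/5

List convergents until the denominator exceeds the bound:
a_0 = 6: 6/1  (≤ bound)
a_1 = 1: 7/1  (≤ bound)
a_2 = 3: 27/4  (≤ bound)
a_3 = 1: 34/5  (≤ bound)
a_4 = 1: 61/9  (> 8, stop)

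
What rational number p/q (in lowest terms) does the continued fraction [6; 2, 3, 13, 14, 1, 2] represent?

26447/4113

Use the convergent recurrence hₖ = aₖ·hₖ₋₁ + hₖ₋₂ (and likewise for the denominators kₖ):
a_0 = 6: 6/1
a_1 = 2: 13/2
a_2 = 3: 45/7
a_3 = 13: 598/93
a_4 = 14: 8417/1309
a_5 = 1: 9015/1402
a_6 = 2: 26447/4113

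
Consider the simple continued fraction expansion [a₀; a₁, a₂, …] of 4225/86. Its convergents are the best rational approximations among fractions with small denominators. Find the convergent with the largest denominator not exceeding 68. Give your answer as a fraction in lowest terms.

1916/39

List convergents until the denominator exceeds the bound:
a_0 = 49: 49/1  (≤ bound)
a_1 = 7: 344/7  (≤ bound)
a_2 = 1: 393/8  (≤ bound)
a_3 = 4: 1916/39  (≤ bound)
a_4 = 2: 4225/86  (> 68, stop)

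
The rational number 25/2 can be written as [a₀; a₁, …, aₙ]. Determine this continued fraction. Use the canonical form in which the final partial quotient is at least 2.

[12; 2]

25 = 12·2 + 1, so a_0 = 12
2 = 2·1 + 0, so a_1 = 2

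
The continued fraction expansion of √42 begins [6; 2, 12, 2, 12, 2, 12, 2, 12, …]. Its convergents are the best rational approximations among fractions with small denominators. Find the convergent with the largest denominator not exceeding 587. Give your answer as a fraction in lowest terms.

List convergents until the denominator exceeds the bound:
a_0 = 6: 6/1  (≤ bound)
a_1 = 2: 13/2  (≤ bound)
a_2 = 12: 162/25  (≤ bound)
a_3 = 2: 337/52  (≤ bound)
a_4 = 12: 4206/649  (> 587, stop)

337/52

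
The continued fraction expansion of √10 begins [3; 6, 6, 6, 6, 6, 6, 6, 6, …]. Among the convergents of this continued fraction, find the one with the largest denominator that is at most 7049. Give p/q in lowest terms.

4443/1405

List convergents until the denominator exceeds the bound:
a_0 = 3: 3/1  (≤ bound)
a_1 = 6: 19/6  (≤ bound)
a_2 = 6: 117/37  (≤ bound)
a_3 = 6: 721/228  (≤ bound)
a_4 = 6: 4443/1405  (≤ bound)
a_5 = 6: 27379/8658  (> 7049, stop)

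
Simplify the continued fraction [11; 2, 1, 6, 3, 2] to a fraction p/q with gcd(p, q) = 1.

Start with 2.
3 + 1/(2/1) = 3 + 1/2 = 7/2
6 + 1/(7/2) = 6 + 2/7 = 44/7
1 + 1/(44/7) = 1 + 7/44 = 51/44
2 + 1/(51/44) = 2 + 44/51 = 146/51
11 + 1/(146/51) = 11 + 51/146 = 1657/146

1657/146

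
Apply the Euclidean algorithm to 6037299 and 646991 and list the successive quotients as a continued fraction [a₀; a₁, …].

Repeatedly divide and take the remainder:
⌊6037299/646991⌋ = 9, remainder 214380
⌊646991/214380⌋ = 3, remainder 3851
⌊214380/3851⌋ = 55, remainder 2575
⌊3851/2575⌋ = 1, remainder 1276
⌊2575/1276⌋ = 2, remainder 23
⌊1276/23⌋ = 55, remainder 11
⌊23/11⌋ = 2, remainder 1
⌊11/1⌋ = 11, remainder 0

[9; 3, 55, 1, 2, 55, 2, 11]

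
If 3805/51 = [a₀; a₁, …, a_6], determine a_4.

1

Repeatedly divide and take the remainder:
⌊3805/51⌋ = 74, remainder 31
⌊51/31⌋ = 1, remainder 20
⌊31/20⌋ = 1, remainder 11
⌊20/11⌋ = 1, remainder 9
⌊11/9⌋ = 1, remainder 2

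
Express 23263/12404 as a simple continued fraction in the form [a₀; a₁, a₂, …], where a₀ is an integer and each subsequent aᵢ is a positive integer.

[1; 1, 7, 35, 8, 1, 4]

23263 ÷ 12404 → quotient 1, remainder 10859
12404 ÷ 10859 → quotient 1, remainder 1545
10859 ÷ 1545 → quotient 7, remainder 44
1545 ÷ 44 → quotient 35, remainder 5
44 ÷ 5 → quotient 8, remainder 4
5 ÷ 4 → quotient 1, remainder 1
4 ÷ 1 → quotient 4, remainder 0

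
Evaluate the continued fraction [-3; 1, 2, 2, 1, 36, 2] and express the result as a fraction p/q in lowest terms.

-1711/744

Work from the innermost term outward:
Start with 2.
36 + 1/(2/1) = 36 + 1/2 = 73/2
1 + 1/(73/2) = 1 + 2/73 = 75/73
2 + 1/(75/73) = 2 + 73/75 = 223/75
2 + 1/(223/75) = 2 + 75/223 = 521/223
1 + 1/(521/223) = 1 + 223/521 = 744/521
-3 + 1/(744/521) = -3 + 521/744 = -1711/744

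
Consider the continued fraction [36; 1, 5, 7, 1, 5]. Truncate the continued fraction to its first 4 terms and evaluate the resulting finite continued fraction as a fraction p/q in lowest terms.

1584/43

a_0 = 36: 36/1
a_1 = 1: 37/1
a_2 = 5: 221/6
a_3 = 7: 1584/43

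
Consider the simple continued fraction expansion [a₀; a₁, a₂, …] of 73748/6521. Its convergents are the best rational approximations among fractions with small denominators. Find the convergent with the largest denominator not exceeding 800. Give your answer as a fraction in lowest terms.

a_0 = 11: 11/1  (≤ bound)
a_1 = 3: 34/3  (≤ bound)
a_2 = 4: 147/13  (≤ bound)
a_3 = 3: 475/42  (≤ bound)
a_4 = 2: 1097/97  (≤ bound)
a_5 = 3: 3766/333  (≤ bound)
a_6 = 9: 34991/3094  (> 800, stop)

3766/333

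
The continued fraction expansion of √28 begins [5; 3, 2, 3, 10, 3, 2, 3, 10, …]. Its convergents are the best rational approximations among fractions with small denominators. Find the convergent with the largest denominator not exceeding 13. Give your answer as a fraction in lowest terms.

37/7

a_0 = 5: 5/1  (≤ bound)
a_1 = 3: 16/3  (≤ bound)
a_2 = 2: 37/7  (≤ bound)
a_3 = 3: 127/24  (> 13, stop)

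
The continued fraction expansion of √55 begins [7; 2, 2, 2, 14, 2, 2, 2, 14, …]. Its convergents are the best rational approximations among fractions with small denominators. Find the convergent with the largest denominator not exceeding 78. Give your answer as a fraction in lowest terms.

89/12

a_0 = 7: 7/1  (≤ bound)
a_1 = 2: 15/2  (≤ bound)
a_2 = 2: 37/5  (≤ bound)
a_3 = 2: 89/12  (≤ bound)
a_4 = 14: 1283/173  (> 78, stop)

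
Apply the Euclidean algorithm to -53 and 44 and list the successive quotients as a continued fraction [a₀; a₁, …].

[-2; 1, 3, 1, 8]

⌊-53/44⌋ = -2, remainder 35
⌊44/35⌋ = 1, remainder 9
⌊35/9⌋ = 3, remainder 8
⌊9/8⌋ = 1, remainder 1
⌊8/1⌋ = 8, remainder 0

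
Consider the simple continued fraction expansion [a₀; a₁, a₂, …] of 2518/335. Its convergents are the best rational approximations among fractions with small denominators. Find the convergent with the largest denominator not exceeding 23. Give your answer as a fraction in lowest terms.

a_0 = 7: 7/1  (≤ bound)
a_1 = 1: 8/1  (≤ bound)
a_2 = 1: 15/2  (≤ bound)
a_3 = 14: 218/29  (> 23, stop)

15/2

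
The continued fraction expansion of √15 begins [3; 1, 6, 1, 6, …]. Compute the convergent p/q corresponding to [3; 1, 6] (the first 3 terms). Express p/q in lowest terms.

27/7

a_0 = 3: 3/1
a_1 = 1: 4/1
a_2 = 6: 27/7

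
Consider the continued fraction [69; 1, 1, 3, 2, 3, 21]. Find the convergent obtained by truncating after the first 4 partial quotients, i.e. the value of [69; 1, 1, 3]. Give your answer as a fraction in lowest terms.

Start with 3.
1 + 1/(3/1) = 1 + 1/3 = 4/3
1 + 1/(4/3) = 1 + 3/4 = 7/4
69 + 1/(7/4) = 69 + 4/7 = 487/7

487/7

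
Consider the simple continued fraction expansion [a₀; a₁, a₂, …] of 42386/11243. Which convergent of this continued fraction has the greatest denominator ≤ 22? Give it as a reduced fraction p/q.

a_0 = 3: 3/1  (≤ bound)
a_1 = 1: 4/1  (≤ bound)
a_2 = 3: 15/4  (≤ bound)
a_3 = 2: 34/9  (≤ bound)
a_4 = 1: 49/13  (≤ bound)
a_5 = 7: 377/100  (> 22, stop)

49/13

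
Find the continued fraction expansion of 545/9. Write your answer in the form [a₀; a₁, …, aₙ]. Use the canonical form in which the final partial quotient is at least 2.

545 = 60·9 + 5, so a_0 = 60
9 = 1·5 + 4, so a_1 = 1
5 = 1·4 + 1, so a_2 = 1
4 = 4·1 + 0, so a_3 = 4

[60; 1, 1, 4]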